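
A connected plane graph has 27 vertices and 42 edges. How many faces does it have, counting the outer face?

Euler's formula for a connected plane graph: V − E + F = 2, so F = 2 − 27 + 42 = 17.

17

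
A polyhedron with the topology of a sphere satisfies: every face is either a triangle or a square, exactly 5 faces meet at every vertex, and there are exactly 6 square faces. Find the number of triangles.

Let x be the number of triangles; then F = 6 + x.
Edge–face incidences: 2E = 4·6 + 3·x = 24 + 3x.
Every vertex has degree 5, so 5V = 2E.
Euler: V − E + F = 2 ⇒ (2E)/5 − E + (6 + x) = 2.
Multiply by 10: 2·(2E) − 5·(2E) + 10·(6 + x) = 20, i.e. 60 + 10x − 3·(24 + 3x) = 20.
Collecting terms: x − 12 = 20, so x = 32.
Then 2E = 24 + 3·32 = 120, so E = 60, V = 2E/5 = 24, F = 6 + 32 = 38.

32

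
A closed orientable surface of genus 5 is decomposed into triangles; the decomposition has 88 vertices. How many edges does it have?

χ = 2 − 2·5 = -8, and every face is a triangle so 3F = 2E.
V − E + F = -8 with E = 3F/2 gives 88 − (3/2 − 1)·F = -8, so F = 192 and E = 288.

288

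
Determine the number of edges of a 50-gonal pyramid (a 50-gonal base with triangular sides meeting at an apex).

A pyramid on an n-gon base has one n-gon and n triangles: V = 50 + 1 = 51, E = 2·50 = 100, F = 50 + 1 = 51.
Check: V − E + F = 51 − 100 + 51 = 2.

100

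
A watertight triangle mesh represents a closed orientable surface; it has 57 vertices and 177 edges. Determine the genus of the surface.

Every face is a triangle and each edge borders two faces, so 3F = 2·177, giving F = 118.
χ = V − E + F = 57 − 177 + 118 = -2.
For a closed orientable surface χ = 2 − 2g, so g = (2 − (-2))/2 = 2.

2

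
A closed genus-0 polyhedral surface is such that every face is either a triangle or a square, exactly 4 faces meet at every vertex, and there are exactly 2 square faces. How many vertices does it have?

8

Let x be the number of triangles; then F = 2 + x.
Edge–face incidences: 2E = 4·2 + 3·x = 8 + 3x.
Every vertex has degree 4, so 4V = 2E.
Euler: V − E + F = 2 ⇒ (2E)/4 − E + (2 + x) = 2.
Multiply by 8: 2·(2E) − 4·(2E) + 8·(2 + x) = 16, i.e. 16 + 8x − 2·(8 + 3x) = 16.
Collecting terms: 2x = 16, so x = 8.
Then 2E = 8 + 3·8 = 32, so E = 16, V = 2E/4 = 8, F = 2 + 8 = 10.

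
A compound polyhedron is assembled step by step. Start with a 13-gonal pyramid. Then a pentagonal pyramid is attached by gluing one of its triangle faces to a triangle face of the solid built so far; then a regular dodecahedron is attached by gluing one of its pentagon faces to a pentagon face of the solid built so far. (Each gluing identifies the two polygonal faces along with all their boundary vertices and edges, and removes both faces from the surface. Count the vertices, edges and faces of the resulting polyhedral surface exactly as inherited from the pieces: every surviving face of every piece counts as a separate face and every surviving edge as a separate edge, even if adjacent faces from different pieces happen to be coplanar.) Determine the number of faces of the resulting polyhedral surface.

28

A 13-gonal pyramid: V=14, E=26, F=14.
Attach a pentagonal pyramid (V=6, E=10, F=6) along a 3-gon: merge 3 vertices and 3 edges, delete both glued faces → V=17, E=33, F=18.
Attach a regular dodecahedron (V=20, E=30, F=12) along a 5-gon: merge 5 vertices and 5 edges, delete both glued faces → V=32, E=58, F=28.
Check: V − E + F = 32 − 58 + 28 = 2.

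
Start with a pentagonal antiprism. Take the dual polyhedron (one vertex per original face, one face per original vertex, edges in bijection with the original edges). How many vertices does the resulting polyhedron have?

The base solid has V = 10, E = 20, F = 12.
The dual swaps V and F and preserves E: V′ = F = 12, E′ = E = 20, F′ = V = 10.

12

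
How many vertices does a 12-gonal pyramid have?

13

A pyramid on an n-gon base has one n-gon and n triangles: V = 12 + 1 = 13, E = 2·12 = 24, F = 12 + 1 = 13.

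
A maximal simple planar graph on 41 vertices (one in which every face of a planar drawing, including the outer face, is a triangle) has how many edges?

117

In a plane triangulation 3F = 2E and V − E + F = 2, so E = 3V − 6 = 3·41 − 6 = 117.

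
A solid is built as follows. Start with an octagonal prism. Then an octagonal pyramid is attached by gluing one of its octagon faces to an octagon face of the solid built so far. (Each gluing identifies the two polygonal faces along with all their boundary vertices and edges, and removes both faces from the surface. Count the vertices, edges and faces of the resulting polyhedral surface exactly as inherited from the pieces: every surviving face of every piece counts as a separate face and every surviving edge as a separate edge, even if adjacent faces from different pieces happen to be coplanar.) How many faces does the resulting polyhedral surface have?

17

An octagonal prism: V=16, E=24, F=10.
Attach an octagonal pyramid (V=9, E=16, F=9) along an 8-gon: merge 8 vertices and 8 edges, delete both glued faces → V=17, E=32, F=17.
Check: V − E + F = 17 − 32 + 17 = 2.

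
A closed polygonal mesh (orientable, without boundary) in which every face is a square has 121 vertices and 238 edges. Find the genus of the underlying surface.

0

Every face is a square and each edge borders two faces, so 4F = 2·238, giving F = 119.
χ = V − E + F = 121 − 238 + 119 = 2.
For a closed orientable surface χ = 2 − 2g, so g = (2 − (2))/2 = 0.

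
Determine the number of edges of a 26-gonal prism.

A prism on an n-gon has two n-gon bases and n rectangular sides: V = 2·26 = 52, E = 3·26 = 78, F = 26 + 2 = 28.

78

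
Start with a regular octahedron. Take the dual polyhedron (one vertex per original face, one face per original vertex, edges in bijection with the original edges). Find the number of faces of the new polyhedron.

The base solid has V = 6, E = 12, F = 8.
The dual swaps V and F and preserves E: V′ = F = 8, E′ = E = 12, F′ = V = 6.

6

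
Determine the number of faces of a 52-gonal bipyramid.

104

A bipyramid over an n-gon has 2n triangular faces and n + 2 vertices: V = 52 + 2 = 54, E = 3·52 = 156, F = 2·52 = 104.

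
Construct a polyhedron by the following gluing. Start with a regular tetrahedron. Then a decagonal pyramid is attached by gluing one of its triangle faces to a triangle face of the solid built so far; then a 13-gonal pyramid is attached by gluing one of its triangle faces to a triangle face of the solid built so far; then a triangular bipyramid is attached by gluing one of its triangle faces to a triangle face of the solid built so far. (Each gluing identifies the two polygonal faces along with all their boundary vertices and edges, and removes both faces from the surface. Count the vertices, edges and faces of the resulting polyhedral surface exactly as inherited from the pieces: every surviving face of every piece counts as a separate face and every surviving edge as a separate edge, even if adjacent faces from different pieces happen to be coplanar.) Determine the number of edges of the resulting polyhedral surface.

A regular tetrahedron: V=4, E=6, F=4.
Attach a decagonal pyramid (V=11, E=20, F=11) along a 3-gon: merge 3 vertices and 3 edges, delete both glued faces → V=12, E=23, F=13.
Attach a 13-gonal pyramid (V=14, E=26, F=14) along a 3-gon: merge 3 vertices and 3 edges, delete both glued faces → V=23, E=46, F=25.
Attach a triangular bipyramid (V=5, E=9, F=6) along a 3-gon: merge 3 vertices and 3 edges, delete both glued faces → V=25, E=52, F=29.
Check: V − E + F = 25 − 52 + 29 = 2.

52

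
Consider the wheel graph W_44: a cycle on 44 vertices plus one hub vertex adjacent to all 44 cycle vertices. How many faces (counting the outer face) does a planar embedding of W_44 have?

W_44 has V = 44 + 1 = 45 vertices and E = 2·44 = 88 edges.
By Euler's formula F = 2 − V + E = 2 − 45 + 88 = 45.

45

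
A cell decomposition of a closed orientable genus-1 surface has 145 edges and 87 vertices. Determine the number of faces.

58

For a closed orientable surface of genus 1, χ = 2 − 2·1 = 0.
F = 0 − V + E = 0 − 87 + 145 = 58.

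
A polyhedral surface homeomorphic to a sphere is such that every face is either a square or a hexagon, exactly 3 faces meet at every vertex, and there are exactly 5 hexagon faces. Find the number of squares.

6

Let x be the number of squares; then F = 5 + x.
Edge–face incidences: 2E = 6·5 + 4·x = 30 + 4x.
Every vertex has degree 3, so 3V = 2E.
Euler: V − E + F = 2 ⇒ (2E)/3 − E + (5 + x) = 2.
Multiply by 6: 2·(2E) − 3·(2E) + 6·(5 + x) = 12, i.e. 30 + 6x − (30 + 4x) = 12.
Collecting terms: 2x = 12, so x = 6.
Then 2E = 30 + 4·6 = 54, so E = 27, V = 2E/3 = 18, F = 5 + 6 = 11.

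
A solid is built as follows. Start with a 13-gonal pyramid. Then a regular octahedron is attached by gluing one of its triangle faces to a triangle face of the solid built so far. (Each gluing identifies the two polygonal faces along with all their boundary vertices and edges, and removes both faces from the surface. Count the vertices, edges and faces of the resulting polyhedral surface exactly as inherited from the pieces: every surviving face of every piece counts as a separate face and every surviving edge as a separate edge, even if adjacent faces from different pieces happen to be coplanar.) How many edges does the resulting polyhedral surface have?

35

A 13-gonal pyramid: V=14, E=26, F=14.
Attach a regular octahedron (V=6, E=12, F=8) along a 3-gon: merge 3 vertices and 3 edges, delete both glued faces → V=17, E=35, F=20.
Check: V − E + F = 17 − 35 + 20 = 2.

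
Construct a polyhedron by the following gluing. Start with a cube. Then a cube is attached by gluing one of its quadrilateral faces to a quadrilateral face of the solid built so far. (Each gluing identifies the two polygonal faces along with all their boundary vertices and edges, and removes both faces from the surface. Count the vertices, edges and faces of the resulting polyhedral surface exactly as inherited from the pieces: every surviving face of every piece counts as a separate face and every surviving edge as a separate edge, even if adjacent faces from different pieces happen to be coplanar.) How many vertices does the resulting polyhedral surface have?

12

A cube: V=8, E=12, F=6.
Attach a cube (V=8, E=12, F=6) along a 4-gon: merge 4 vertices and 4 edges, delete both glued faces → V=12, E=20, F=10.
Check: V − E + F = 12 − 20 + 10 = 2.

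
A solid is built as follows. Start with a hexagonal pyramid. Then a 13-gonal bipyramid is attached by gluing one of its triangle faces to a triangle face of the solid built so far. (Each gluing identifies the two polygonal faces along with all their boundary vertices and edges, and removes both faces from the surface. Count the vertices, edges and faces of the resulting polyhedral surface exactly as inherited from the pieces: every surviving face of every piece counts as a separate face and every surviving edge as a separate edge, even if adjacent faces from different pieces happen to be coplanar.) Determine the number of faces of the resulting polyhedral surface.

A hexagonal pyramid: V=7, E=12, F=7.
Attach a 13-gonal bipyramid (V=15, E=39, F=26) along a 3-gon: merge 3 vertices and 3 edges, delete both glued faces → V=19, E=48, F=31.
Check: V − E + F = 19 − 48 + 31 = 2.

31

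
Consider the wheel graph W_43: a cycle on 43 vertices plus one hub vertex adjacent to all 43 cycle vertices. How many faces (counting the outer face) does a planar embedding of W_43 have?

44

W_43 has V = 43 + 1 = 44 vertices and E = 2·43 = 86 edges.
By Euler's formula F = 2 − V + E = 2 − 44 + 86 = 44.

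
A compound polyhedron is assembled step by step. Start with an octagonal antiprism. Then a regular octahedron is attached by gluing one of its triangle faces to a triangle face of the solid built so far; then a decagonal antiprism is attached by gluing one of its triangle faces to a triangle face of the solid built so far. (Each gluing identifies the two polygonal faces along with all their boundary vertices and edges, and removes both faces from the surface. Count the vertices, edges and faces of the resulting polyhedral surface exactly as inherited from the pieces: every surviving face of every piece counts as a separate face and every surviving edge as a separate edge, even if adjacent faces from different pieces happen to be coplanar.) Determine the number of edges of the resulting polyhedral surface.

An octagonal antiprism: V=16, E=32, F=18.
Attach a regular octahedron (V=6, E=12, F=8) along a 3-gon: merge 3 vertices and 3 edges, delete both glued faces → V=19, E=41, F=24.
Attach a decagonal antiprism (V=20, E=40, F=22) along a 3-gon: merge 3 vertices and 3 edges, delete both glued faces → V=36, E=78, F=44.
Check: V − E + F = 36 − 78 + 44 = 2.

78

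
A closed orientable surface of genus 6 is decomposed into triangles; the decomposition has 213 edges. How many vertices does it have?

χ = 2 − 2·6 = -10, and every face is a triangle so 3F = 2E.
F = 2E/3 = 142. Then V = -10 + E − F = -10 + 213 − 142 = 61.

61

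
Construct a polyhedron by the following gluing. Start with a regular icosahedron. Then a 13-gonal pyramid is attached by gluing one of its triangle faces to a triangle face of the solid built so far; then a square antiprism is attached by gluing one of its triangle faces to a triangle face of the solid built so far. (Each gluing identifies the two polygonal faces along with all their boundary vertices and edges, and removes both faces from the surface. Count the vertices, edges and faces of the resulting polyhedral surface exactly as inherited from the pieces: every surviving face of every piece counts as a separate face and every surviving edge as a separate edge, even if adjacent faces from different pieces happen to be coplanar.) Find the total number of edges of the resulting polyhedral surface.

A regular icosahedron: V=12, E=30, F=20.
Attach a 13-gonal pyramid (V=14, E=26, F=14) along a 3-gon: merge 3 vertices and 3 edges, delete both glued faces → V=23, E=53, F=32.
Attach a square antiprism (V=8, E=16, F=10) along a 3-gon: merge 3 vertices and 3 edges, delete both glued faces → V=28, E=66, F=40.
Check: V − E + F = 28 − 66 + 40 = 2.

66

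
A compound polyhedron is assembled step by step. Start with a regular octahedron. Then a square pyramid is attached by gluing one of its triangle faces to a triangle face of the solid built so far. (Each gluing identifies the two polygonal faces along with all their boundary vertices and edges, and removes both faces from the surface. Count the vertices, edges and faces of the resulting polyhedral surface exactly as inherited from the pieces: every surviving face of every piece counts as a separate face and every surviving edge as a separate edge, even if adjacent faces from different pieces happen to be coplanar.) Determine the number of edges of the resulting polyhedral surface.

17

A regular octahedron: V=6, E=12, F=8.
Attach a square pyramid (V=5, E=8, F=5) along a 3-gon: merge 3 vertices and 3 edges, delete both glued faces → V=8, E=17, F=11.
Check: V − E + F = 8 − 17 + 11 = 2.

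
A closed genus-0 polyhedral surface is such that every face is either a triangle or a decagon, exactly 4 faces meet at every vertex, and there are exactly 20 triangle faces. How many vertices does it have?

Let x be the number of decagons; then F = 20 + x.
Edge–face incidences: 2E = 3·20 + 10·x = 60 + 10x.
Every vertex has degree 4, so 4V = 2E.
Euler: V − E + F = 2 ⇒ (2E)/4 − E + (20 + x) = 2.
Multiply by 8: 2·(2E) − 4·(2E) + 8·(20 + x) = 16, i.e. 160 + 8x − 2·(60 + 10x) = 16.
Collecting terms: −12x + 40 = 16, so −12x = −24, so x = 2.
Then 2E = 60 + 10·2 = 80, so E = 40, V = 2E/4 = 20, F = 20 + 2 = 22.

20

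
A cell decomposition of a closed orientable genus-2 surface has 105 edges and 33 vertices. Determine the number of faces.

For a closed orientable surface of genus 2, χ = 2 − 2·2 = -2.
F = -2 − V + E = -2 − 33 + 105 = 70.

70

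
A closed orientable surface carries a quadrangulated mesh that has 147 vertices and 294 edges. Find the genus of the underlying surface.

Every face is a square and each edge borders two faces, so 4F = 2·294, giving F = 147.
χ = V − E + F = 147 − 294 + 147 = 0.
For a closed orientable surface χ = 2 − 2g, so g = (2 − (0))/2 = 1.

1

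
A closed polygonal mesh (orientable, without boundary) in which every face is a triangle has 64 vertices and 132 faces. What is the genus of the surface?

Every face is a triangle, so 2E = 3·132 = 396, giving E = 198.
χ = V − E + F = 64 − 198 + 132 = -2.
For a closed orientable surface χ = 2 − 2g, so g = (2 − (-2))/2 = 2.

2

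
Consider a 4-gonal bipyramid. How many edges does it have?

12

A bipyramid over an n-gon has 2n triangular faces and n + 2 vertices: V = 4 + 2 = 6, E = 3·4 = 12, F = 2·4 = 8.
Check: V − E + F = 6 − 12 + 8 = 2.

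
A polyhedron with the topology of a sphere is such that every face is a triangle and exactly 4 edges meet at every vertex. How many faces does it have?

8

Each face has 3 edges and each edge borders two faces, so 2E = 3F.
Each vertex has degree 4, so 4V = 2E and hence V = 3F/4.
Euler: V − E + F = 2 ⇒ (3F/4) − (3F/2) + F = 2.
Multiply by 8: (6 − 12 + 8)F = 16, i.e. 2F = 16.
So F = 8, E = 3·8/2 = 12, V = 3·8/4 = 6.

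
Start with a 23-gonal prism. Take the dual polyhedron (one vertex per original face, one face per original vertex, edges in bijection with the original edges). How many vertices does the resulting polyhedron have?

The base solid has V = 46, E = 69, F = 25.
The dual swaps V and F and preserves E: V′ = F = 25, E′ = E = 69, F′ = V = 46.

25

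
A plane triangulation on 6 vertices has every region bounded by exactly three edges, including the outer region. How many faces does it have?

In a plane triangulation 3F = 2E and V − E + F = 2, so F = 2V − 4 = 2·6 − 4 = 8.

8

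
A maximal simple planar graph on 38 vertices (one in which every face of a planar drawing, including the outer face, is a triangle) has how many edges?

108

In a plane triangulation 3F = 2E and V − E + F = 2, so E = 3V − 6 = 3·38 − 6 = 108.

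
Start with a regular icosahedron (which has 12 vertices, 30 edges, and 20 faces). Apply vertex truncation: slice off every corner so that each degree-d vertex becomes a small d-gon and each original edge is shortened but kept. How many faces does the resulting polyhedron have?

32

Truncation replaces each original edge-end by a new vertex, so V′ = 2E = 60.
Each original edge survives, and each old vertex of degree d contributes d new edges; summing degrees gives Σd = 2E, so E′ = E + 2E = 3E = 90.
Each original face survives and each original vertex becomes one new face: F′ = F + V = 32.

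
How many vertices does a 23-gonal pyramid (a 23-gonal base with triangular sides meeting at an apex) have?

24

A pyramid on an n-gon base has one n-gon and n triangles: V = 23 + 1 = 24, E = 2·23 = 46, F = 23 + 1 = 24.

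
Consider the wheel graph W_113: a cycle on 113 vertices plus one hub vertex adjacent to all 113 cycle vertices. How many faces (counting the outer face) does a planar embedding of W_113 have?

W_113 has V = 113 + 1 = 114 vertices and E = 2·113 = 226 edges.
By Euler's formula F = 2 − V + E = 2 − 114 + 226 = 114.

114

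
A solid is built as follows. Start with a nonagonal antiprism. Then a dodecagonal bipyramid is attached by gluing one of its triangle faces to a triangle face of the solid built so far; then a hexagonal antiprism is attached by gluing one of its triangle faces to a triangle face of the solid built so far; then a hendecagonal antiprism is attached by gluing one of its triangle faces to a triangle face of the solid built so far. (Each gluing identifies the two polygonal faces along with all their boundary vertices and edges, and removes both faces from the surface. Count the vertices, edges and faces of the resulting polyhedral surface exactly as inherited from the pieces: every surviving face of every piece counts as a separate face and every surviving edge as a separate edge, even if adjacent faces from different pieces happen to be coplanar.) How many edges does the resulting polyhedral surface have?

A nonagonal antiprism: V=18, E=36, F=20.
Attach a dodecagonal bipyramid (V=14, E=36, F=24) along a 3-gon: merge 3 vertices and 3 edges, delete both glued faces → V=29, E=69, F=42.
Attach a hexagonal antiprism (V=12, E=24, F=14) along a 3-gon: merge 3 vertices and 3 edges, delete both glued faces → V=38, E=90, F=54.
Attach a hendecagonal antiprism (V=22, E=44, F=24) along a 3-gon: merge 3 vertices and 3 edges, delete both glued faces → V=57, E=131, F=76.
Check: V − E + F = 57 − 131 + 76 = 2.

131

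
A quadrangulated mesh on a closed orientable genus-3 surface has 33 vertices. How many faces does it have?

χ = 2 − 2·3 = -4, and every face is a square so 4F = 2E.
V − E + F = -4 with E = 4F/2 gives 33 − (4/2 − 1)·F = -4, so F = 37 and E = 74.

37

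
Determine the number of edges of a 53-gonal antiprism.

An antiprism on an n-gon has two n-gon caps and 2n triangles: V = 2·53 = 106, E = 4·53 = 212, F = 2·53 + 2 = 108.

212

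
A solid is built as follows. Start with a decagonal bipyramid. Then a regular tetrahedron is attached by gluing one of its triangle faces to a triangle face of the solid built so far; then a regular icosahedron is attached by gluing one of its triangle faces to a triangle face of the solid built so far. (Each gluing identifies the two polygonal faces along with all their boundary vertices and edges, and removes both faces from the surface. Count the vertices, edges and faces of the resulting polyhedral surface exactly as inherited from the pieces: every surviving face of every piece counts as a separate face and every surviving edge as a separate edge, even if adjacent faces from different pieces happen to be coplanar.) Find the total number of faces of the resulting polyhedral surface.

40

A decagonal bipyramid: V=12, E=30, F=20.
Attach a regular tetrahedron (V=4, E=6, F=4) along a 3-gon: merge 3 vertices and 3 edges, delete both glued faces → V=13, E=33, F=22.
Attach a regular icosahedron (V=12, E=30, F=20) along a 3-gon: merge 3 vertices and 3 edges, delete both glued faces → V=22, E=60, F=40.
Check: V − E + F = 22 − 60 + 40 = 2.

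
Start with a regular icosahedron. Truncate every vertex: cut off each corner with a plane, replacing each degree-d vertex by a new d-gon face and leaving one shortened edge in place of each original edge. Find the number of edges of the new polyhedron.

The base solid has V = 12, E = 30, F = 20.
Truncation replaces each original edge-end by a new vertex, so V′ = 2E = 60.
Each original edge survives, and each old vertex of degree d contributes d new edges; summing degrees gives Σd = 2E, so E′ = E + 2E = 3E = 90.
Each original face survives and each original vertex becomes one new face: F′ = F + V = 32.

90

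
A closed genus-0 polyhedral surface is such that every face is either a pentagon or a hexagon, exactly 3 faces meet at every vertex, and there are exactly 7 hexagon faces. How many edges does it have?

51

Let x be the number of pentagons; then F = 7 + x.
Edge–face incidences: 2E = 6·7 + 5·x = 42 + 5x.
Every vertex has degree 3, so 3V = 2E.
Euler: V − E + F = 2 ⇒ (2E)/3 − E + (7 + x) = 2.
Multiply by 6: 2·(2E) − 3·(2E) + 6·(7 + x) = 12, i.e. 42 + 6x − (42 + 5x) = 12.
Collecting terms: x = 12.
Then 2E = 42 + 5·12 = 102, so E = 51, V = 2E/3 = 34, F = 7 + 12 = 19.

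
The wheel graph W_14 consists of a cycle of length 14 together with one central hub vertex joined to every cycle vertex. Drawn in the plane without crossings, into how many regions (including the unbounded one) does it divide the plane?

W_14 has V = 14 + 1 = 15 vertices and E = 2·14 = 28 edges.
By Euler's formula F = 2 − V + E = 2 − 15 + 28 = 15.

15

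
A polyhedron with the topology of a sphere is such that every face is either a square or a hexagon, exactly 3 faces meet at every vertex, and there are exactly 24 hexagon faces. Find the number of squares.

Let x be the number of squares; then F = 24 + x.
Edge–face incidences: 2E = 6·24 + 4·x = 144 + 4x.
Every vertex has degree 3, so 3V = 2E.
Euler: V − E + F = 2 ⇒ (2E)/3 − E + (24 + x) = 2.
Multiply by 6: 2·(2E) − 3·(2E) + 6·(24 + x) = 12, i.e. 144 + 6x − (144 + 4x) = 12.
Collecting terms: 2x = 12, so x = 6.
Then 2E = 144 + 4·6 = 168, so E = 84, V = 2E/3 = 56, F = 24 + 6 = 30.

6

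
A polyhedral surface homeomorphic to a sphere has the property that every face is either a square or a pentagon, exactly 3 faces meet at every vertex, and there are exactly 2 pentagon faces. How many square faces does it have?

Let x be the number of squares; then F = 2 + x.
Edge–face incidences: 2E = 5·2 + 4·x = 10 + 4x.
Every vertex has degree 3, so 3V = 2E.
Euler: V − E + F = 2 ⇒ (2E)/3 − E + (2 + x) = 2.
Multiply by 6: 2·(2E) − 3·(2E) + 6·(2 + x) = 12, i.e. 12 + 6x − (10 + 4x) = 12.
Collecting terms: 2x + 2 = 12, so 2x = 10, so x = 5.
Then 2E = 10 + 4·5 = 30, so E = 15, V = 2E/3 = 10, F = 2 + 5 = 7.

5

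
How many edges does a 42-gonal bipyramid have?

A bipyramid over an n-gon has 2n triangular faces and n + 2 vertices: V = 42 + 2 = 44, E = 3·42 = 126, F = 2·42 = 84.

126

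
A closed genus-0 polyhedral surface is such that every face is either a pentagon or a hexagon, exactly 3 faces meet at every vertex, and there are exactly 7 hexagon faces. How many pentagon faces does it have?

12

Let x be the number of pentagons; then F = 7 + x.
Edge–face incidences: 2E = 6·7 + 5·x = 42 + 5x.
Every vertex has degree 3, so 3V = 2E.
Euler: V − E + F = 2 ⇒ (2E)/3 − E + (7 + x) = 2.
Multiply by 6: 2·(2E) − 3·(2E) + 6·(7 + x) = 12, i.e. 42 + 6x − (42 + 5x) = 12.
Collecting terms: x = 12.
Then 2E = 42 + 5·12 = 102, so E = 51, V = 2E/3 = 34, F = 7 + 12 = 19.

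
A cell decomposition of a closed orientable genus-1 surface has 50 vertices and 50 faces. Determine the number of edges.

100

For a closed orientable surface of genus 1, χ = 2 − 2·1 = 0.
E = V + F − (0) = 50 + 50 − (0) = 100.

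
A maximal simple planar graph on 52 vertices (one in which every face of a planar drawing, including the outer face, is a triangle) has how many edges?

In a plane triangulation 3F = 2E and V − E + F = 2, so E = 3V − 6 = 3·52 − 6 = 150.

150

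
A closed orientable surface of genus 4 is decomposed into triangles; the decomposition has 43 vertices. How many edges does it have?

147

χ = 2 − 2·4 = -6, and every face is a triangle so 3F = 2E.
V − E + F = -6 with E = 3F/2 gives 43 − (3/2 − 1)·F = -6, so F = 98 and E = 147.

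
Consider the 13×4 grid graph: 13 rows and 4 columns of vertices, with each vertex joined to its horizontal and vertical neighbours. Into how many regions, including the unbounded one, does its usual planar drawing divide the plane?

The grid has V = 13·4 = 52 vertices and E = 13·3 + 4·12 = 87 edges.
F = 2 − V + E = 2 − 52 + 87 = 37.

37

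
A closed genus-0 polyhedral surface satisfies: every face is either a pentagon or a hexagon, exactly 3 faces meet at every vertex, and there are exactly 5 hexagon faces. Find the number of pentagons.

12

Let x be the number of pentagons; then F = 5 + x.
Edge–face incidences: 2E = 6·5 + 5·x = 30 + 5x.
Every vertex has degree 3, so 3V = 2E.
Euler: V − E + F = 2 ⇒ (2E)/3 − E + (5 + x) = 2.
Multiply by 6: 2·(2E) − 3·(2E) + 6·(5 + x) = 12, i.e. 30 + 6x − (30 + 5x) = 12.
Collecting terms: x = 12.
Then 2E = 30 + 5·12 = 90, so E = 45, V = 2E/3 = 30, F = 5 + 12 = 17.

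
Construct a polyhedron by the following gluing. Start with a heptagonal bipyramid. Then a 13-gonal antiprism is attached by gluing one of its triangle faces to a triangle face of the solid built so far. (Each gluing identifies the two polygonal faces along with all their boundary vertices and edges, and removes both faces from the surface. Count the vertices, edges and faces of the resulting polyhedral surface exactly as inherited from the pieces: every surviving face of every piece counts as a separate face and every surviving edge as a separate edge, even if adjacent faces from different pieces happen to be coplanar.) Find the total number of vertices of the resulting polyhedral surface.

A heptagonal bipyramid: V=9, E=21, F=14.
Attach a 13-gonal antiprism (V=26, E=52, F=28) along a 3-gon: merge 3 vertices and 3 edges, delete both glued faces → V=32, E=70, F=40.
Check: V − E + F = 32 − 70 + 40 = 2.

32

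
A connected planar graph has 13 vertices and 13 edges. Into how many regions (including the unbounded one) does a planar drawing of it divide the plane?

Euler's formula for a connected plane graph: V − E + F = 2, so F = 2 − 13 + 13 = 2.

2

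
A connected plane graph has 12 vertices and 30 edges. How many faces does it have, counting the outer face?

20

Euler's formula for a connected plane graph: V − E + F = 2, so F = 2 − 12 + 30 = 20.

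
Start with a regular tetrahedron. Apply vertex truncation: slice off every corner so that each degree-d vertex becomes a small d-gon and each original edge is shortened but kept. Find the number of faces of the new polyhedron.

8

The base solid has V = 4, E = 6, F = 4.
Truncation replaces each original edge-end by a new vertex, so V′ = 2E = 12.
Each original edge survives, and each old vertex of degree d contributes d new edges; summing degrees gives Σd = 2E, so E′ = E + 2E = 3E = 18.
Each original face survives and each original vertex becomes one new face: F′ = F + V = 8.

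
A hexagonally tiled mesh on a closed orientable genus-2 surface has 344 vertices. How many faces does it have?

χ = 2 − 2·2 = -2, and every face is a hexagon so 6F = 2E.
V − E + F = -2 with E = 6F/2 gives 344 − (6/2 − 1)·F = -2, so F = 173 and E = 519.

173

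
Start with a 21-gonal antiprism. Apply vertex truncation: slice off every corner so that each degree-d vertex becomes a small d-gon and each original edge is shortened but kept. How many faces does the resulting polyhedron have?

86

The base solid has V = 42, E = 84, F = 44.
Truncation replaces each original edge-end by a new vertex, so V′ = 2E = 168.
Each original edge survives, and each old vertex of degree d contributes d new edges; summing degrees gives Σd = 2E, so E′ = E + 2E = 3E = 252.
Each original face survives and each original vertex becomes one new face: F′ = F + V = 86.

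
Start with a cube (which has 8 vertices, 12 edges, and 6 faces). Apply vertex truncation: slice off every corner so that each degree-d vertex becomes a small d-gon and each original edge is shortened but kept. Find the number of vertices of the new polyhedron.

Truncation replaces each original edge-end by a new vertex, so V′ = 2E = 24.
Each original edge survives, and each old vertex of degree d contributes d new edges; summing degrees gives Σd = 2E, so E′ = E + 2E = 3E = 36.
Each original face survives and each original vertex becomes one new face: F′ = F + V = 14.

24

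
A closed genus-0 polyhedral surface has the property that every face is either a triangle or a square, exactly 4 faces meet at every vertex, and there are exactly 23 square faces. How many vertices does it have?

Let x be the number of triangles; then F = 23 + x.
Edge–face incidences: 2E = 4·23 + 3·x = 92 + 3x.
Every vertex has degree 4, so 4V = 2E.
Euler: V − E + F = 2 ⇒ (2E)/4 − E + (23 + x) = 2.
Multiply by 8: 2·(2E) − 4·(2E) + 8·(23 + x) = 16, i.e. 184 + 8x − 2·(92 + 3x) = 16.
Collecting terms: 2x = 16, so x = 8.
Then 2E = 92 + 3·8 = 116, so E = 58, V = 2E/4 = 29, F = 23 + 8 = 31.

29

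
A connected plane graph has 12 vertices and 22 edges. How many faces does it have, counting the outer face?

12

Euler's formula for a connected plane graph: V − E + F = 2, so F = 2 − 12 + 22 = 12.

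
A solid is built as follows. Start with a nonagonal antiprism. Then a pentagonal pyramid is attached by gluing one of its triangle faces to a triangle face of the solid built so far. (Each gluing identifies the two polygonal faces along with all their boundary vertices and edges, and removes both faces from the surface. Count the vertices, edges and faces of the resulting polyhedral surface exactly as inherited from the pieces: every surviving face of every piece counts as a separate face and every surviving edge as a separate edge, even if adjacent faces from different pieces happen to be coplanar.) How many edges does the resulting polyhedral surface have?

A nonagonal antiprism: V=18, E=36, F=20.
Attach a pentagonal pyramid (V=6, E=10, F=6) along a 3-gon: merge 3 vertices and 3 edges, delete both glued faces → V=21, E=43, F=24.
Check: V − E + F = 21 − 43 + 24 = 2.

43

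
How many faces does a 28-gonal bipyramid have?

56

A bipyramid over an n-gon has 2n triangular faces and n + 2 vertices: V = 28 + 2 = 30, E = 3·28 = 84, F = 2·28 = 56.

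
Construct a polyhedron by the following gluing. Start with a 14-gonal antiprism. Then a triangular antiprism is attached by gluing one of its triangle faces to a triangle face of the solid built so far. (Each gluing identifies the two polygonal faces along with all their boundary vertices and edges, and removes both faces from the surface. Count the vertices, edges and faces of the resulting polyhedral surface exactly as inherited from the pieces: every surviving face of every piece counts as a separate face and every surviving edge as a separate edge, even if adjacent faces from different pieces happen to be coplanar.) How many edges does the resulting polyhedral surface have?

A 14-gonal antiprism: V=28, E=56, F=30.
Attach a triangular antiprism (V=6, E=12, F=8) along a 3-gon: merge 3 vertices and 3 edges, delete both glued faces → V=31, E=65, F=36.
Check: V − E + F = 31 − 65 + 36 = 2.

65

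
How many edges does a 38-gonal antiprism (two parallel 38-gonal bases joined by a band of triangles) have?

152

An antiprism on an n-gon has two n-gon caps and 2n triangles: V = 2·38 = 76, E = 4·38 = 152, F = 2·38 + 2 = 78.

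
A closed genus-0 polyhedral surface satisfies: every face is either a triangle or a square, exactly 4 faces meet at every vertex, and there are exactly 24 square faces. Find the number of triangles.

8

Let x be the number of triangles; then F = 24 + x.
Edge–face incidences: 2E = 4·24 + 3·x = 96 + 3x.
Every vertex has degree 4, so 4V = 2E.
Euler: V − E + F = 2 ⇒ (2E)/4 − E + (24 + x) = 2.
Multiply by 8: 2·(2E) − 4·(2E) + 8·(24 + x) = 16, i.e. 192 + 8x − 2·(96 + 3x) = 16.
Collecting terms: 2x = 16, so x = 8.
Then 2E = 96 + 3·8 = 120, so E = 60, V = 2E/4 = 30, F = 24 + 8 = 32.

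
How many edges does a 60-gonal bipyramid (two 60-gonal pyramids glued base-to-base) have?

180

A bipyramid over an n-gon has 2n triangular faces and n + 2 vertices: V = 60 + 2 = 62, E = 3·60 = 180, F = 2·60 = 120.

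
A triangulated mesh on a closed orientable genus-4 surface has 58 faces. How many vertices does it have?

23

χ = 2 − 2·4 = -6, and every face is a triangle so 3F = 2E.
E = 3·58/2 = 87. Then V = -6 + E − F = -6 + 87 − 58 = 23.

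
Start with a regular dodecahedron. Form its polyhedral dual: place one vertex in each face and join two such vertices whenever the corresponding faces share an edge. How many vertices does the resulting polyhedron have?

The base solid has V = 20, E = 30, F = 12.
The dual swaps V and F and preserves E: V′ = F = 12, E′ = E = 30, F′ = V = 20.

12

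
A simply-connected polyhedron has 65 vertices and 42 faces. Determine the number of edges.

Here V − E + F = 2.
E = V + F − (2) = 65 + 42 − (2) = 105.

105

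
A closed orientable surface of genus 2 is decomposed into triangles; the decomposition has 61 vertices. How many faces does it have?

126

χ = 2 − 2·2 = -2, and every face is a triangle so 3F = 2E.
V − E + F = -2 with E = 3F/2 gives 61 − (3/2 − 1)·F = -2, so F = 126 and E = 189.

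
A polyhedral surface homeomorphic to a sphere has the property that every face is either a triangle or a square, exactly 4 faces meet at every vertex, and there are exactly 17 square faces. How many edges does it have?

Let x be the number of triangles; then F = 17 + x.
Edge–face incidences: 2E = 4·17 + 3·x = 68 + 3x.
Every vertex has degree 4, so 4V = 2E.
Euler: V − E + F = 2 ⇒ (2E)/4 − E + (17 + x) = 2.
Multiply by 8: 2·(2E) − 4·(2E) + 8·(17 + x) = 16, i.e. 136 + 8x − 2·(68 + 3x) = 16.
Collecting terms: 2x = 16, so x = 8.
Then 2E = 68 + 3·8 = 92, so E = 46, V = 2E/4 = 23, F = 17 + 8 = 25.

46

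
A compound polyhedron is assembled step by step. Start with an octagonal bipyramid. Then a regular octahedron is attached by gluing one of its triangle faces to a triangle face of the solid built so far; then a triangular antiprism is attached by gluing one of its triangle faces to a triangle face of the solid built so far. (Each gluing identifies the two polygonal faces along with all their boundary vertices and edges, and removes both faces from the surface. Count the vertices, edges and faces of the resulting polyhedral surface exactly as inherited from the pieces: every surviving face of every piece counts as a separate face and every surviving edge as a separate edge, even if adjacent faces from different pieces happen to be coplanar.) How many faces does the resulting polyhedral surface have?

An octagonal bipyramid: V=10, E=24, F=16.
Attach a regular octahedron (V=6, E=12, F=8) along a 3-gon: merge 3 vertices and 3 edges, delete both glued faces → V=13, E=33, F=22.
Attach a triangular antiprism (V=6, E=12, F=8) along a 3-gon: merge 3 vertices and 3 edges, delete both glued faces → V=16, E=42, F=28.
Check: V − E + F = 16 − 42 + 28 = 2.

28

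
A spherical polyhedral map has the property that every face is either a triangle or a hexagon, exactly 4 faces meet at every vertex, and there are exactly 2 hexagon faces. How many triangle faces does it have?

12

Let x be the number of triangles; then F = 2 + x.
Edge–face incidences: 2E = 6·2 + 3·x = 12 + 3x.
Every vertex has degree 4, so 4V = 2E.
Euler: V − E + F = 2 ⇒ (2E)/4 − E + (2 + x) = 2.
Multiply by 8: 2·(2E) − 4·(2E) + 8·(2 + x) = 16, i.e. 16 + 8x − 2·(12 + 3x) = 16.
Collecting terms: 2x − 8 = 16, so 2x = 24, so x = 12.
Then 2E = 12 + 3·12 = 48, so E = 24, V = 2E/4 = 12, F = 2 + 12 = 14.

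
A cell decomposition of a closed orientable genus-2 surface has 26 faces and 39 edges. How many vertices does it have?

For a closed orientable surface of genus 2, χ = 2 − 2·2 = -2.
V = -2 + E − F = -2 + 39 − 26 = 11.

11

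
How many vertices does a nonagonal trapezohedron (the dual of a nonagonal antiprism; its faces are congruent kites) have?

20

The n-trapezohedron (dual of the n-antiprism) has V = 2·9 + 2 = 20, E = 4·9 = 36, F = 2·9 = 18.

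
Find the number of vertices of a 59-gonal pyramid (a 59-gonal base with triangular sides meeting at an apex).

60

A pyramid on an n-gon base has one n-gon and n triangles: V = 59 + 1 = 60, E = 2·59 = 118, F = 59 + 1 = 60.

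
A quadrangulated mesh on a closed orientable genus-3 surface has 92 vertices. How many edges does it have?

χ = 2 − 2·3 = -4, and every face is a square so 4F = 2E.
V − E + F = -4 with E = 4F/2 gives 92 − (4/2 − 1)·F = -4, so F = 96 and E = 192.

192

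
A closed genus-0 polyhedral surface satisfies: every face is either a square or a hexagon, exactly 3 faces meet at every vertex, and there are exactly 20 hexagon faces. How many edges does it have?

Let x be the number of squares; then F = 20 + x.
Edge–face incidences: 2E = 6·20 + 4·x = 120 + 4x.
Every vertex has degree 3, so 3V = 2E.
Euler: V − E + F = 2 ⇒ (2E)/3 − E + (20 + x) = 2.
Multiply by 6: 2·(2E) − 3·(2E) + 6·(20 + x) = 12, i.e. 120 + 6x − (120 + 4x) = 12.
Collecting terms: 2x = 12, so x = 6.
Then 2E = 120 + 4·6 = 144, so E = 72, V = 2E/3 = 48, F = 20 + 6 = 26.

72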